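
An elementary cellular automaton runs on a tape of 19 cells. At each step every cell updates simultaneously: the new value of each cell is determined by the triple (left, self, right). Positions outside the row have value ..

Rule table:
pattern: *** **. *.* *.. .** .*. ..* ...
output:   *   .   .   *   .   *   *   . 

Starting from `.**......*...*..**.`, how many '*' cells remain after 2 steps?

12

step 1: *..*....***.****..*
step 2: *****..*.*...**.***
count of *: 12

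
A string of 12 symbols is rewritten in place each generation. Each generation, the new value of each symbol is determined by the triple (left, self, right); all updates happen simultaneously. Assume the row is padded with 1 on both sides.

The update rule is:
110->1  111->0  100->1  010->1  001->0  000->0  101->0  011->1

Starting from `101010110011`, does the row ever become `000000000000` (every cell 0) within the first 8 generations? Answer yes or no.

101010111010
101010101010
101010101010  (fixed point — unchanged through generation 8)
generation 8 is 101010101010, still not uniform 0

no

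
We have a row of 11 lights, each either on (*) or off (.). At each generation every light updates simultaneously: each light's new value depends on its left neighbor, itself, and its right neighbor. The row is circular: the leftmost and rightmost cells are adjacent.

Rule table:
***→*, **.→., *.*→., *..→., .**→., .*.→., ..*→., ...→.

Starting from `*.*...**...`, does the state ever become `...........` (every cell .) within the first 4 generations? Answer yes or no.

yes

...........
all cells are . at generation 1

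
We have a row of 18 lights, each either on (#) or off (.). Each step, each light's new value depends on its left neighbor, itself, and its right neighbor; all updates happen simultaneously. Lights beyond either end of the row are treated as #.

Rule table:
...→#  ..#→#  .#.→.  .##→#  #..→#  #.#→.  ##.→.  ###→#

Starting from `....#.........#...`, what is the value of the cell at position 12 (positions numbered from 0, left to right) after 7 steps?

####.#########.###
###..########..###
##.#########.#####
#..########..#####
.#########.#######
.########..#######
.#######.#########
position 12 holds #

#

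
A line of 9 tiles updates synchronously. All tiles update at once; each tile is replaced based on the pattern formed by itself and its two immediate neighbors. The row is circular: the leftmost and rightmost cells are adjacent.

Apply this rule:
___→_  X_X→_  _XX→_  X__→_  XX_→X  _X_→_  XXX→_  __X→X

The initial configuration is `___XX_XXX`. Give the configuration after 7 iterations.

__X__X___

__X_X___X
_X_____X_
X_____X__
_____X__X
____X__X_
___X__X__
__X__X___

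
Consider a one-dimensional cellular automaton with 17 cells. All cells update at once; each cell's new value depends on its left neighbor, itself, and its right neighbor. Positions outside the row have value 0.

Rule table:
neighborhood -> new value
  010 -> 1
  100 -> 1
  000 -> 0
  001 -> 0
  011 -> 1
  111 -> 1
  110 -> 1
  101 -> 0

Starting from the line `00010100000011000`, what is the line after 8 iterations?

00010111111011111

00010110000011100
00010111000011110
00010111100011111
00010111110011111
00010111111011111
00010111111011111  (fixed point — unchanged through iteration 8)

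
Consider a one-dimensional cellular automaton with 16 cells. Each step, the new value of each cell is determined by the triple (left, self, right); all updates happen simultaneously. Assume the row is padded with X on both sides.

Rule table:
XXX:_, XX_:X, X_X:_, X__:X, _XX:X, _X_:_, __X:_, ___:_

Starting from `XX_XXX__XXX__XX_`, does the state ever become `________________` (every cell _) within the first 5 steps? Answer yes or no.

no

_X_X_XX_X_XX_XX_
_____XX___XX_XX_
X____XXX__XX_XX_
XX___X_XX_XX_XX_
_XX____XX_XX_XX_
step 5 is _XX____XX_XX_XX_, still not uniform _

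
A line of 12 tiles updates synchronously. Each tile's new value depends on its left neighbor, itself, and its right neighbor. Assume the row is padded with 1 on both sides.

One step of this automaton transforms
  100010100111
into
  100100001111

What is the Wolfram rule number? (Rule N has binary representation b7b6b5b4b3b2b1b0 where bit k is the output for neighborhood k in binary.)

position 10: 111 → 1  (bit 7 = 1)
position 0: 110 → 1  (bit 6 = 1)
position 5: 101 → 0  (bit 5 = 0)
position 1: 100 → 0  (bit 4 = 0)
position 9: 011 → 1  (bit 3 = 1)
position 4: 010 → 0  (bit 2 = 0)
position 3: 001 → 1  (bit 1 = 1)
position 2: 000 → 0  (bit 0 = 0)
bits b7..b0 = 11001010 = 202

202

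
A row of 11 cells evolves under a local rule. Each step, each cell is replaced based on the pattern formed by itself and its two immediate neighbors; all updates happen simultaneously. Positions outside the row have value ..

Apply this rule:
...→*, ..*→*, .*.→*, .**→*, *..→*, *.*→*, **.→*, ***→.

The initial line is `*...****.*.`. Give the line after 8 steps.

*...****..*

*****..****
*...****..*
*****..****  (repeats step 1; period 2)
step 8: *...****..*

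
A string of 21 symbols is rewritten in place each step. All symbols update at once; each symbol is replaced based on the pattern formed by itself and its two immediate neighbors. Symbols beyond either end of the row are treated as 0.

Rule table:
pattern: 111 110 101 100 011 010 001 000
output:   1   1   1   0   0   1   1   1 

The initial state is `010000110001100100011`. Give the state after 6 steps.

110111010110101101101
011011111011110110111
101101111101111011011
110110111110111101101
011011011111011110111
101101101111101111011

101101101111101111011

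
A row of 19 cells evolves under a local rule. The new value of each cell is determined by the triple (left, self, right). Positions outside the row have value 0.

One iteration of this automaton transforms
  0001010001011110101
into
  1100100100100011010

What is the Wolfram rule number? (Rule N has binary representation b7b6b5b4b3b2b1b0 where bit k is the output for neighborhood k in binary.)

97

position 12: 111 → 0  (bit 7 = 0)
position 14: 110 → 1  (bit 6 = 1)
position 4: 101 → 1  (bit 5 = 1)
position 6: 100 → 0  (bit 4 = 0)
position 11: 011 → 0  (bit 3 = 0)
position 3: 010 → 0  (bit 2 = 0)
position 2: 001 → 0  (bit 1 = 0)
position 0: 000 → 1  (bit 0 = 1)
bits b7..b0 = 01100001 = 97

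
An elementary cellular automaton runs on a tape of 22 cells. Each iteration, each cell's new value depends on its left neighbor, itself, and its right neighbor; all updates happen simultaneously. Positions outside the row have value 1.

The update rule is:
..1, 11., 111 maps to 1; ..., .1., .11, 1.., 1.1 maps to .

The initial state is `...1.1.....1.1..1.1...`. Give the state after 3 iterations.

..1.......1....1.....1
.1.......1....1.....1.
........1....1.....1..

........1....1.....1..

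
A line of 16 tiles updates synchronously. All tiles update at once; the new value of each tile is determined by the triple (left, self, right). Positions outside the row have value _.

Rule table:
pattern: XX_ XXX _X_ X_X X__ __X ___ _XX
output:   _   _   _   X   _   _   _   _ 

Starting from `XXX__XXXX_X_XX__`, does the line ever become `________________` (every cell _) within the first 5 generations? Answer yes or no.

generation 1: _________X_X____
generation 2: __________X_____
generation 3: ________________
all cells are _ at generation 3

yes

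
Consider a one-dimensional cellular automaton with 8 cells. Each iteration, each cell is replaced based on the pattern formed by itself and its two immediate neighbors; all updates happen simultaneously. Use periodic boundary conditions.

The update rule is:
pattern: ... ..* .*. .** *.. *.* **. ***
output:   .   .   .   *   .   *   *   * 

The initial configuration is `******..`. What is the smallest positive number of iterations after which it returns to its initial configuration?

iteration 1: ******..

1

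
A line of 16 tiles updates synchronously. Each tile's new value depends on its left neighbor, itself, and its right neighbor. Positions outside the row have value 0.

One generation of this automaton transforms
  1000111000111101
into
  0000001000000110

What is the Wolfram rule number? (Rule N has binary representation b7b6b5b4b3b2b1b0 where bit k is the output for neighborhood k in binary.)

96

position 5: 111 → 0  (bit 7 = 0)
position 6: 110 → 1  (bit 6 = 1)
position 14: 101 → 1  (bit 5 = 1)
position 1: 100 → 0  (bit 4 = 0)
position 4: 011 → 0  (bit 3 = 0)
position 0: 010 → 0  (bit 2 = 0)
position 3: 001 → 0  (bit 1 = 0)
position 2: 000 → 0  (bit 0 = 0)
bits b7..b0 = 01100000 = 96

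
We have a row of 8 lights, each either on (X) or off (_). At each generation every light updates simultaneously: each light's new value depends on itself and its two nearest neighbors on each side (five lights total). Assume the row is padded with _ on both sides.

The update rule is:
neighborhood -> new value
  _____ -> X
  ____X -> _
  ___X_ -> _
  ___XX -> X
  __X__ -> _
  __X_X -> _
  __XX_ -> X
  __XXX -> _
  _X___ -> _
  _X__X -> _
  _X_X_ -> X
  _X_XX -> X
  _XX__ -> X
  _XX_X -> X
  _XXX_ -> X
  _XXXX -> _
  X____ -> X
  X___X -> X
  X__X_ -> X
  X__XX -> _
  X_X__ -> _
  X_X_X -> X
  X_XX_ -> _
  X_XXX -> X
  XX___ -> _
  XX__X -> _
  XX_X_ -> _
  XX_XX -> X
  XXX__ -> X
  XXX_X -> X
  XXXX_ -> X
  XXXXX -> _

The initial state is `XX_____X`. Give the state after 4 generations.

XXXX_X__

XX_XX___
XXX_X_XX
_XX_XX_X
XXXX_X__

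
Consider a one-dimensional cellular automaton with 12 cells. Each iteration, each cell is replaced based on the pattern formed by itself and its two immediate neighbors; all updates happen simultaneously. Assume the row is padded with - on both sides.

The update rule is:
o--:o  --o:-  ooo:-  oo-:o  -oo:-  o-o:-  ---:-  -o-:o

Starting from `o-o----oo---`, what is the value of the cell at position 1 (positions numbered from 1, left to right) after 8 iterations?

-

iteration 1: o-oo----oo--
iteration 2: o--oo----oo-
iteration 3: oo--oo----oo
iteration 4: -oo--oo----o
iteration 5: --oo--oo---o
iteration 6: ---oo--oo--o
iteration 7: ----oo--oo-o
iteration 8: -----oo--o-o
position 1 holds -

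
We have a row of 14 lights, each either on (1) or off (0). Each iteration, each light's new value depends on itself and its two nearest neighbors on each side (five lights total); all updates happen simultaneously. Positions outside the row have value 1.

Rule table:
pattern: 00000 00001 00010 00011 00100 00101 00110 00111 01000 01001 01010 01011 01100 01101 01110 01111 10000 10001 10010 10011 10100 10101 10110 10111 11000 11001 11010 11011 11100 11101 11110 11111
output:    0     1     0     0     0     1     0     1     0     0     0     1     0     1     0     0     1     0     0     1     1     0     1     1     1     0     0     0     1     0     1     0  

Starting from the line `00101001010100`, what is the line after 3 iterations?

00101010010100

00101001000101
00101000000111
00101010010100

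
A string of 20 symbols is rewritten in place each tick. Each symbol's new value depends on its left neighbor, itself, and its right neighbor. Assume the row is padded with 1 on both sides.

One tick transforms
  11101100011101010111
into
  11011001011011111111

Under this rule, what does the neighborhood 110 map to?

At position 2 the neighborhood is 110; the next row has 0 there.

0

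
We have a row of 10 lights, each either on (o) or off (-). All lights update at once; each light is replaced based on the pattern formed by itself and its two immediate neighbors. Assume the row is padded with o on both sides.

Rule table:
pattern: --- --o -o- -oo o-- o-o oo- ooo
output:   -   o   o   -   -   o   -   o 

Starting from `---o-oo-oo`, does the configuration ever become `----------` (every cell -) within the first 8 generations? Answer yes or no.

--ooo--o-o
-o-o--ooo-
oooo-o-o-o
ooo-ooooo-
oo-o-ooo-o
o-ooo-o-o-
-o-o-ooooo
ooooo-oooo
generation 8 is ooooo-oooo, still not uniform -

no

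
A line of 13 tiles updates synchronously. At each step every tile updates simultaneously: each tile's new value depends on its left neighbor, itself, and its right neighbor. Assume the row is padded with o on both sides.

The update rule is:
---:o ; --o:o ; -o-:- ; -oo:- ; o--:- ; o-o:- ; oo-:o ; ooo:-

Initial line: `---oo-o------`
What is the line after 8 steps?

step 1: -oo-o---ooooo
step 2: --o---oo-----
step 3: -o--oo-o-oooo
step 4: ---o-o-------
step 5: -oo----oooooo
step 6: --o-ooo------
step 7: -o----o-ooooo
step 8: ---ooo-------

---ooo-------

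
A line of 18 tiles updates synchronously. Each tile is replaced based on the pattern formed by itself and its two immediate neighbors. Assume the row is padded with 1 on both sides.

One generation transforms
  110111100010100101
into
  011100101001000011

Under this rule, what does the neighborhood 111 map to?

At position 0 the neighborhood is 111; the next row has 0 there.

0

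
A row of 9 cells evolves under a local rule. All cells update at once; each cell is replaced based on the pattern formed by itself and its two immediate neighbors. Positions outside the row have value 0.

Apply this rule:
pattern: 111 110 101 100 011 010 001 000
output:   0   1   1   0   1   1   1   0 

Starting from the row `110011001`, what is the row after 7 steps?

100000011

110111011
111101111
100111001
101101011
111111111
100000001
100000011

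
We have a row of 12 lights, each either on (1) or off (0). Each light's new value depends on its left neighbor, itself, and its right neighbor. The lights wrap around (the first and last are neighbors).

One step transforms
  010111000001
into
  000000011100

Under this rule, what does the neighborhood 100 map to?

0

At position 6 the neighborhood is 100; the next row has 0 there.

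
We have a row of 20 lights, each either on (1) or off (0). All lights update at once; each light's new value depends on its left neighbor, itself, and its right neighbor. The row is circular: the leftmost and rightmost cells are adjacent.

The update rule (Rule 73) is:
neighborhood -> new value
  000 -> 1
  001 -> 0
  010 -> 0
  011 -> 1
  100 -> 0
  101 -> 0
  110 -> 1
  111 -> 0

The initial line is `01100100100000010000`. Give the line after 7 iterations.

01101000111010000101

iteration 1: 01100000001111000111
iteration 2: 01101111101001010101
iteration 3: 01101000100000000000
iteration 4: 01100010001111111111
iteration 5: 01101000101000000001
iteration 6: 01100010000011111100
iteration 7: 01101000111010000101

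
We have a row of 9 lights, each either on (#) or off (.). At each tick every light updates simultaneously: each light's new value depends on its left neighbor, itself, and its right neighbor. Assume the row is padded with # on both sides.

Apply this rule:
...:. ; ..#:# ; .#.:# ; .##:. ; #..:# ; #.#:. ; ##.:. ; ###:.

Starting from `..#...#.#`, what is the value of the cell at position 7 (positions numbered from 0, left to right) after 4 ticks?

#

####.##..
.......##
#.....#..
.#...####
position 7 holds #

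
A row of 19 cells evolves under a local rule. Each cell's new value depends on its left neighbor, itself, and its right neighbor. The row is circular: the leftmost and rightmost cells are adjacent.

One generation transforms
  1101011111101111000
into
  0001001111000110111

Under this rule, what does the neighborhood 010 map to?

1

At position 3 the neighborhood is 010; the next row has 1 there.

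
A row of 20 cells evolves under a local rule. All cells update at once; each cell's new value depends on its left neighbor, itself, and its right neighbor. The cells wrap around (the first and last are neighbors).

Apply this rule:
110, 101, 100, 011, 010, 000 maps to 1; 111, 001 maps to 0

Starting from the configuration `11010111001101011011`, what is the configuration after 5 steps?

step 1: 01111101101111111110
step 2: 01000111111000000011
step 3: 11110100001111111011
step 4: 00011111101000001110
step 5: 11010000111111101011

11010000111111101011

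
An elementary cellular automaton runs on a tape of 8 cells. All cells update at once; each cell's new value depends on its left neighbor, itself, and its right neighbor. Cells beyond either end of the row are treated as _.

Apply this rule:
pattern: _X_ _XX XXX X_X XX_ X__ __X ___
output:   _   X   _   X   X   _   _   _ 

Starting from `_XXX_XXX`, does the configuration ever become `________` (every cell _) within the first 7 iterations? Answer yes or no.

yes

iteration 1: _X_XXX_X
iteration 2: __XX_XX_
iteration 3: __XXXXX_
iteration 4: __X___X_
iteration 5: ________
all cells are _ at iteration 5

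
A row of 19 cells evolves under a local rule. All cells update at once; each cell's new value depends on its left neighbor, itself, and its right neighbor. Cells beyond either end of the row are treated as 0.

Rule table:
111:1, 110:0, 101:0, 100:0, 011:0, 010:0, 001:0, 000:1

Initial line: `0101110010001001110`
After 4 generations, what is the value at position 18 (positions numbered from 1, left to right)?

generation 1: 0000100000100000100
generation 2: 1110001110001110001
generation 3: 0100100100100100100
generation 4: 0000000000000000001
position 18 holds 0

0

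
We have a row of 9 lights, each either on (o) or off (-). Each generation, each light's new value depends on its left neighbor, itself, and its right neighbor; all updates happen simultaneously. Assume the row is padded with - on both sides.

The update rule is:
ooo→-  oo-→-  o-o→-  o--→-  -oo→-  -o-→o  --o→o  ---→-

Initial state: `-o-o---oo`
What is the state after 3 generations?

--oo-----

oo-o--o--
---o-oo--
--oo-----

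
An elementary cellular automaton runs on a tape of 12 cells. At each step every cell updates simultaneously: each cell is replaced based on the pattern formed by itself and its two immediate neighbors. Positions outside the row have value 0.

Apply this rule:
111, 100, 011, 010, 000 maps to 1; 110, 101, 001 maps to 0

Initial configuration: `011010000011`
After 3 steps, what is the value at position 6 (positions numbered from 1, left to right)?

1

010011111010
011011110011
010011101010
position 6 holds 1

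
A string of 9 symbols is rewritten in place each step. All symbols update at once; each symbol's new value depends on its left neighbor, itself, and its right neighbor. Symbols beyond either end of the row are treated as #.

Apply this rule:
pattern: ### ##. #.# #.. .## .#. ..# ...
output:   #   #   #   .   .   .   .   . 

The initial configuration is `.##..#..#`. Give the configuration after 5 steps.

##.......

#.#......
##.......
##.......  (fixed point — unchanged through step 5)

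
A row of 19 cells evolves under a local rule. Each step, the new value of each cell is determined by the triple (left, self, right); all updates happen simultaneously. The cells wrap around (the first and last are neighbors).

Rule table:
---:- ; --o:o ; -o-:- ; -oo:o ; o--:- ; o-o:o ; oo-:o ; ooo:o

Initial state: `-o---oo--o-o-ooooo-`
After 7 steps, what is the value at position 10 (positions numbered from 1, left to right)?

o---ooo-o-o-oooooo-
---ooooo-o-oooooooo
--ooooooo-ooooooooo
-oooooooooooooooooo
ooooooooooooooooooo
ooooooooooooooooooo  (fixed point — unchanged through step 7)
position 10 holds o

o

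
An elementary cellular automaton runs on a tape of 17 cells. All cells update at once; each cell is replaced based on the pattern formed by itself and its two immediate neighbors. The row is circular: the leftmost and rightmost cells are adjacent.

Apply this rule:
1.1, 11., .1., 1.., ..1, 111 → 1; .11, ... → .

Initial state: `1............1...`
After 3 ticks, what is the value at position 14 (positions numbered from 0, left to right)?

11..........111.1
111........1.111.
.111......111.111
position 14 holds 1

1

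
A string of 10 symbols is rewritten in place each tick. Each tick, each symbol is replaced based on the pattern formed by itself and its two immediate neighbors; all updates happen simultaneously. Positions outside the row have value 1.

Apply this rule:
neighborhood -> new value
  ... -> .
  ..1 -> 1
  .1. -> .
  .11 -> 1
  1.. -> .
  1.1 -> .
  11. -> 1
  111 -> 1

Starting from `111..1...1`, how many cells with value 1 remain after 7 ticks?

111.1...11
111....111
111...1111
111..11111
111.111111
111.111111  (fixed point — unchanged through tick 7)
count of 1: 9

9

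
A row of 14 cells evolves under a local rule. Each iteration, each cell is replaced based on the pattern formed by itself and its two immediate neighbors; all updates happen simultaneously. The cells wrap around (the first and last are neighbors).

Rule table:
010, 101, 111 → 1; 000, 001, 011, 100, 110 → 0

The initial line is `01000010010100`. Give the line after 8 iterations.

01000010001000

01000010011100
01000010001000
01000010001000  (fixed point — unchanged through iteration 8)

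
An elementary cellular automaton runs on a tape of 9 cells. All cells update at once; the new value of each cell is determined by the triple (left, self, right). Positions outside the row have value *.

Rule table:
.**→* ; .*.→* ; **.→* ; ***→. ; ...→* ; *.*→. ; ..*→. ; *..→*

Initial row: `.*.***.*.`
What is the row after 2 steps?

.*.*.*.*.

step 1: .*.*.*.*.
step 2: .*.*.*.*.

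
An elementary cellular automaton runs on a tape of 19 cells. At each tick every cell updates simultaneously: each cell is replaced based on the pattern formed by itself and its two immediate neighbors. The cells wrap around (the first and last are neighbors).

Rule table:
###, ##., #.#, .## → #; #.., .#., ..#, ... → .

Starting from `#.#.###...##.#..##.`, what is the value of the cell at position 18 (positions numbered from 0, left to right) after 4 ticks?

#

.#.####...###...###
#.#####...###...###
#######...###...###
#######...###...###
position 18 holds #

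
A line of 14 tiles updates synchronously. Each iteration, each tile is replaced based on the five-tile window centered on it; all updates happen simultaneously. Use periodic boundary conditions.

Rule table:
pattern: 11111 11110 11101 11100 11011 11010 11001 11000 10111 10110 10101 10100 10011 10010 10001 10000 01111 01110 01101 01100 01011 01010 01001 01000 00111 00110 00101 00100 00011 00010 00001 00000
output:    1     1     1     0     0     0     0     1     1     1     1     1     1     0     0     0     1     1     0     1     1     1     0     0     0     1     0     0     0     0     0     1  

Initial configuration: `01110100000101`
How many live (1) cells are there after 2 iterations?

11110100100011
11110100000001
count of 1: 6

6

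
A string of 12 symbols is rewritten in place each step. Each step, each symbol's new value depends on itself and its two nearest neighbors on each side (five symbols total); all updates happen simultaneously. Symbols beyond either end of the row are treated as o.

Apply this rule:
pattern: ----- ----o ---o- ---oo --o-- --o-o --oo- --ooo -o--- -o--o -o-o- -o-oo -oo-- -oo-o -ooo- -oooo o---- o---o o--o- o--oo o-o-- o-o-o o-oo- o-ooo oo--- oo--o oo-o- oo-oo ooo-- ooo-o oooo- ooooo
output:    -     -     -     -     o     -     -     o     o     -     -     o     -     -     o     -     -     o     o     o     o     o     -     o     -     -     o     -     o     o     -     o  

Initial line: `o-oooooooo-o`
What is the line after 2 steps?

step 1: o-o-oooo-o-o
step 2: ooooo--ooooo

ooooo--ooooo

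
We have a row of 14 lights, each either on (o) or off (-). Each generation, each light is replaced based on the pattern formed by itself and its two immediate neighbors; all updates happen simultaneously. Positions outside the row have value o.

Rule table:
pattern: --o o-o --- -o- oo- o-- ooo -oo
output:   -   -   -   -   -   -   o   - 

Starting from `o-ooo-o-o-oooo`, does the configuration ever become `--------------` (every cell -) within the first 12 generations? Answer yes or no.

yes

---o-------ooo
------------oo
-------------o
--------------
all cells are - at generation 4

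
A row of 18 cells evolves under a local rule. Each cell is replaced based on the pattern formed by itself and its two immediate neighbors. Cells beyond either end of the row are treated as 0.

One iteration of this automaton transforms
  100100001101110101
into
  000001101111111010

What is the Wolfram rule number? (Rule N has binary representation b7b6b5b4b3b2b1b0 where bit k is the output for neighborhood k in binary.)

position 12: 111 → 1  (bit 7 = 1)
position 9: 110 → 1  (bit 6 = 1)
position 10: 101 → 1  (bit 5 = 1)
position 1: 100 → 0  (bit 4 = 0)
position 8: 011 → 1  (bit 3 = 1)
position 0: 010 → 0  (bit 2 = 0)
position 2: 001 → 0  (bit 1 = 0)
position 5: 000 → 1  (bit 0 = 1)
bits b7..b0 = 11101001 = 233

233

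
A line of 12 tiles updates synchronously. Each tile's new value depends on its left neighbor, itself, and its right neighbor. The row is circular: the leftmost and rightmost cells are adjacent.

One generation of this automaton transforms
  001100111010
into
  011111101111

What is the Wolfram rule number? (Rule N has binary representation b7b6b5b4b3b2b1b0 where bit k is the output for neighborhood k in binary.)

position 7: 111 → 0  (bit 7 = 0)
position 3: 110 → 1  (bit 6 = 1)
position 9: 101 → 1  (bit 5 = 1)
position 4: 100 → 1  (bit 4 = 1)
position 2: 011 → 1  (bit 3 = 1)
position 10: 010 → 1  (bit 2 = 1)
position 1: 001 → 1  (bit 1 = 1)
position 0: 000 → 0  (bit 0 = 0)
bits b7..b0 = 01111110 = 126

126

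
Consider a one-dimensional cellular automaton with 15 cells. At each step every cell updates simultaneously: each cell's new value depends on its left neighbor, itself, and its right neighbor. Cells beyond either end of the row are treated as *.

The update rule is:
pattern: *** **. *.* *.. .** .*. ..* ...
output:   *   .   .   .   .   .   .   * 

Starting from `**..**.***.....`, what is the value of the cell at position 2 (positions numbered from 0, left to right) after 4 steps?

step 1: *.......*..***.
step 2: ..*****.....*..
step 3: ...***..***....
step 4: .*..*....*..**.
position 2 holds .

.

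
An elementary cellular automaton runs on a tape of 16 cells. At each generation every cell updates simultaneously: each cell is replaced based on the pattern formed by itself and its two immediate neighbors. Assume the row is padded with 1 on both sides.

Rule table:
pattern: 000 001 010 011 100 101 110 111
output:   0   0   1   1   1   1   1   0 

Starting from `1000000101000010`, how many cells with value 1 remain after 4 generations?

generation 1: 1100000111100011
generation 2: 0110000100110010
generation 3: 1111000110111011
generation 4: 0001100111101110
count of 1: 9

9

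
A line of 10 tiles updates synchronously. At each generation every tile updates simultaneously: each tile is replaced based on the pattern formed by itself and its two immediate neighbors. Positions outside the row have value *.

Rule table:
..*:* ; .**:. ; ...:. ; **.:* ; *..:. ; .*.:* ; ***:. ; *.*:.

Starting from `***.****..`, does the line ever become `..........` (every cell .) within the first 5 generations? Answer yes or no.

no

generation 1: ..*....*.*
generation 2: .**...**..
generation 3: ..*..*.*.*
generation 4: .**.**.*..
generation 5: ..*..*.*.*
generation 5 is ..*..*.*.*, still not uniform .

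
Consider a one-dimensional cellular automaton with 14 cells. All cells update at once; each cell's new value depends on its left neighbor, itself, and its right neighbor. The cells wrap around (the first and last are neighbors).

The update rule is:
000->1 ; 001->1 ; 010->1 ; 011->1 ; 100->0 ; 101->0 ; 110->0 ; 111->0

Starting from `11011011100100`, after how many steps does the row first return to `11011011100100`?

10010010001101
00110110111001
01100100100011
01001101101110
11011001001000
10010011011011
00110110010010
11100100110110
10001101100100
10111001001101
00100011011001
01101110010011
01001000110110
11011011100100

14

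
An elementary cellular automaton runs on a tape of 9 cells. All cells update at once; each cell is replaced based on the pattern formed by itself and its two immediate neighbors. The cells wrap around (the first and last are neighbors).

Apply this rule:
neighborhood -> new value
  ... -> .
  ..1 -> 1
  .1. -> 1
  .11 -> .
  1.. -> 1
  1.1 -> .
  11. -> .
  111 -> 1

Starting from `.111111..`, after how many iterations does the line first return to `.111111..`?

1.1111.1.
1..11..1.
111..111.
.1.11.1..
11....11.
..1..1...
.111111..

7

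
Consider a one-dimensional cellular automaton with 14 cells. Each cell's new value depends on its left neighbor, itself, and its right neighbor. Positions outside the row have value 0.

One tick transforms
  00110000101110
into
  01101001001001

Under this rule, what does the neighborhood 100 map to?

1

At position 4 the neighborhood is 100; the next row has 1 there.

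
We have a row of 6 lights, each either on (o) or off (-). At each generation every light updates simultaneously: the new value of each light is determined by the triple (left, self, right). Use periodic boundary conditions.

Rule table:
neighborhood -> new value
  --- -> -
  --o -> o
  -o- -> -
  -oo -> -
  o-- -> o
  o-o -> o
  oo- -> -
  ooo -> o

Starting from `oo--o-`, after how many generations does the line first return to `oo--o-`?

--oo-o
oo--o-

2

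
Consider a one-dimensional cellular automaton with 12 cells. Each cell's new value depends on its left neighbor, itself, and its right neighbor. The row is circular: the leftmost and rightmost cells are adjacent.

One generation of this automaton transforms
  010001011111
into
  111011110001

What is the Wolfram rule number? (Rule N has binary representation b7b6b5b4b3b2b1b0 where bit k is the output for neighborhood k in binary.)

126

position 8: 111 → 0  (bit 7 = 0)
position 11: 110 → 1  (bit 6 = 1)
position 0: 101 → 1  (bit 5 = 1)
position 2: 100 → 1  (bit 4 = 1)
position 7: 011 → 1  (bit 3 = 1)
position 1: 010 → 1  (bit 2 = 1)
position 4: 001 → 1  (bit 1 = 1)
position 3: 000 → 0  (bit 0 = 0)
bits b7..b0 = 01111110 = 126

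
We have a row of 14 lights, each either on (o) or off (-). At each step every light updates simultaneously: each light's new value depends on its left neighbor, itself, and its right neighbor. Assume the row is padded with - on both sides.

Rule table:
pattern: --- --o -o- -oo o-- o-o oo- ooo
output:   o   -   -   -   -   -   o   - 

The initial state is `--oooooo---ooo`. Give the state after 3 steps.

step 1: o------o-o---o
step 2: --oooo-----o--
step 3: o----o-ooo---o

o----o-ooo---o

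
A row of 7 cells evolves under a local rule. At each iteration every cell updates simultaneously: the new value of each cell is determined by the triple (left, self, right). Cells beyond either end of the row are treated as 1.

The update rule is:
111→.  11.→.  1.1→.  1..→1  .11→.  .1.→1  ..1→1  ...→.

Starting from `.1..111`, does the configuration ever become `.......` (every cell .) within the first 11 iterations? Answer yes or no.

.111...
....1.1
1..11..
.11..11
...11..
1.1..11
..111..
11...11
..1.1..
111.111
.......
all cells are . at iteration 11

yes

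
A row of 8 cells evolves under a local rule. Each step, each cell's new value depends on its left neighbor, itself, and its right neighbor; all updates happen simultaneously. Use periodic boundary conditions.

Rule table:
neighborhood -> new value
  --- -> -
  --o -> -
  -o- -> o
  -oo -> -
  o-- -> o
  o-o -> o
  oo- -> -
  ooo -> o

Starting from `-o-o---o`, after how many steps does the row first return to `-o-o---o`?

8

ooooo--o
oooo-o--
-oo-ooo-
---o-o-o
o--ooooo
-o--oooo
ooo--oo-
-o-o---o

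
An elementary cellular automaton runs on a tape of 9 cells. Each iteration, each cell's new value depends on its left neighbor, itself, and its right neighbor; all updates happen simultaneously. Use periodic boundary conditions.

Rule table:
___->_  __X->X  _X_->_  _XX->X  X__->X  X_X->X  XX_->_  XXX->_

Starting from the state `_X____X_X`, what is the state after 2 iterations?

X_X__X_X_
_X_XX_X_X

_X_XX_X_X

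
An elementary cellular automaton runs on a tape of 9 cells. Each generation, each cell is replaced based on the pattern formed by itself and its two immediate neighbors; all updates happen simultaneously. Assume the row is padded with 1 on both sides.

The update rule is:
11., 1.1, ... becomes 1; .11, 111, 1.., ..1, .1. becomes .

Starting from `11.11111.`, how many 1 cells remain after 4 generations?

.11....11
1.1.11...
11.1.1.1.
.11.1.1.1
count of 1: 5

5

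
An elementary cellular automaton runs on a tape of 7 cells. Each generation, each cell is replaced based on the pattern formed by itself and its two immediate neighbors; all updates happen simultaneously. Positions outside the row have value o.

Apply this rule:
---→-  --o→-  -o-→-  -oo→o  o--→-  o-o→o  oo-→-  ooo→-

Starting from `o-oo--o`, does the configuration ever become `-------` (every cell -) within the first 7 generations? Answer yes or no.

generation 1: -oo---o
generation 2: oo----o
generation 3: ------o
generation 4: ------o  (fixed point — unchanged through generation 7)
generation 7 is ------o, still not uniform -

no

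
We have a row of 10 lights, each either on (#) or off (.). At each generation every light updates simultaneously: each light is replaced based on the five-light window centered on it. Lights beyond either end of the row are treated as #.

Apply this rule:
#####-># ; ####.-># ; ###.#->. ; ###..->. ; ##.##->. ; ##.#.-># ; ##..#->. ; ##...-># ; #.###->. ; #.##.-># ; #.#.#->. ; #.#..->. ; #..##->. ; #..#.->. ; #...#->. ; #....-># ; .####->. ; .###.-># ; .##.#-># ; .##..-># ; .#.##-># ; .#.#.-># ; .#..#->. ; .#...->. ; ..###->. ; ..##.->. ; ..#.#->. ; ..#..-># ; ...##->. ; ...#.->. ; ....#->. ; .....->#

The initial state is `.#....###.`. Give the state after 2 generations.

...#...#..

#..#...#..
...#...#..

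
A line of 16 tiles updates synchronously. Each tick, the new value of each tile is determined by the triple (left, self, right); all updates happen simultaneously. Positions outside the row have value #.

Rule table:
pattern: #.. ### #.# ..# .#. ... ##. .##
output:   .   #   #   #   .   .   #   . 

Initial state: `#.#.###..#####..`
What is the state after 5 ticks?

tick 1: ##.#.##.#.####.#
tick 2: ###.#.##.#.####.
tick 3: ####.#.##.#.####
tick 4: #####.#.##.#.###
tick 5: ######.#.##.#.##

######.#.##.#.##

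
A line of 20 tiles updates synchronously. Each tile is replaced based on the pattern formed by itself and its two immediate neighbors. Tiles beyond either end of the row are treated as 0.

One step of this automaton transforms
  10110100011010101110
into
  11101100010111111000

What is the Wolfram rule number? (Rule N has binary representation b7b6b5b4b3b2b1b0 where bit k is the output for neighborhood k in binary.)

position 17: 111 → 0  (bit 7 = 0)
position 3: 110 → 0  (bit 6 = 0)
position 1: 101 → 1  (bit 5 = 1)
position 6: 100 → 0  (bit 4 = 0)
position 2: 011 → 1  (bit 3 = 1)
position 0: 010 → 1  (bit 2 = 1)
position 8: 001 → 0  (bit 1 = 0)
position 7: 000 → 0  (bit 0 = 0)
bits b7..b0 = 00101100 = 44

44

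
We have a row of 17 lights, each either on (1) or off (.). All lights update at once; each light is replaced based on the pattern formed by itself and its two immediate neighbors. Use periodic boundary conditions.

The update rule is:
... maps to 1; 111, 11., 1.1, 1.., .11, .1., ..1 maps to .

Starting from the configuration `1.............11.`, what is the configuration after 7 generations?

generation 1: ..11111111111....
generation 2: 1.............111
generation 3: ..11111111111....  (repeats generation 1; period 2)
generation 7: ..11111111111....

..11111111111....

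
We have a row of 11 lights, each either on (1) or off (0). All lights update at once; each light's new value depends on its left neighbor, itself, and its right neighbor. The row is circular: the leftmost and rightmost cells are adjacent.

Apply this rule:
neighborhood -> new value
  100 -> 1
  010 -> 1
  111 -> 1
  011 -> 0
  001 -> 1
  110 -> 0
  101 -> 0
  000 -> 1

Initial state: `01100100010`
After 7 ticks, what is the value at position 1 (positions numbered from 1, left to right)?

0

10011111111
01101111111
00000111110
11111011101
11110001000
01101111111  (repeats tick 2; period 4)
tick 7: 00000111110
position 1 holds 0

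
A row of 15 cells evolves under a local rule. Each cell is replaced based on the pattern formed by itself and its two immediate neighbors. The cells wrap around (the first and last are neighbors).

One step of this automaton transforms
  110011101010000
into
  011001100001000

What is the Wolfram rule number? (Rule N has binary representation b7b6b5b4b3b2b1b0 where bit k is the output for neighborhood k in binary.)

208

position 5: 111 → 1  (bit 7 = 1)
position 1: 110 → 1  (bit 6 = 1)
position 7: 101 → 0  (bit 5 = 0)
position 2: 100 → 1  (bit 4 = 1)
position 0: 011 → 0  (bit 3 = 0)
position 8: 010 → 0  (bit 2 = 0)
position 3: 001 → 0  (bit 1 = 0)
position 12: 000 → 0  (bit 0 = 0)
bits b7..b0 = 11010000 = 208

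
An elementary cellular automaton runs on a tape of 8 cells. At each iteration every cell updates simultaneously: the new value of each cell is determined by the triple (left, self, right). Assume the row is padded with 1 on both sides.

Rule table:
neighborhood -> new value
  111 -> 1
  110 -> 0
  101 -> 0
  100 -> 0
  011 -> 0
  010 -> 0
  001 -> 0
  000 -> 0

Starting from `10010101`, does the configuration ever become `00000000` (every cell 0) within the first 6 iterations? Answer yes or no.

iteration 1: 00000000
all cells are 0 at iteration 1

yes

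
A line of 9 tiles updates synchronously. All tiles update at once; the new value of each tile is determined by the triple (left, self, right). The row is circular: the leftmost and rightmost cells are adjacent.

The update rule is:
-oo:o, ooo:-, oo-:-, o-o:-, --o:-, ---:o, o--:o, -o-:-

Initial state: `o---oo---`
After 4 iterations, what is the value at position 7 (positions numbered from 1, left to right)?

iteration 1: -oo-o-oo-
iteration 2: -o----o-o
iteration 3: --ooo----
iteration 4: o-o--oooo
position 7 holds o

o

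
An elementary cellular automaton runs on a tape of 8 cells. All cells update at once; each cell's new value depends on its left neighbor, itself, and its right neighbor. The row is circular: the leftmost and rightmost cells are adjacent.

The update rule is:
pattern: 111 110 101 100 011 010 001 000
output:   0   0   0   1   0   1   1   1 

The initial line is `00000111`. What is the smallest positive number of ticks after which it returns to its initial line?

2

tick 1: 11111000
tick 2: 00000111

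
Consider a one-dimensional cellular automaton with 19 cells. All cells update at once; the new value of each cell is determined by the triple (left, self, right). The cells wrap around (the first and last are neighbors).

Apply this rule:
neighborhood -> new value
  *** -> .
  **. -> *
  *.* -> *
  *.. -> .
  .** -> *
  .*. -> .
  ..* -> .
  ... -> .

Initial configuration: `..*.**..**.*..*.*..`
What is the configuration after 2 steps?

step 1: ...***..***....*...
step 2: ...*.*..*.*........

...*.*..*.*........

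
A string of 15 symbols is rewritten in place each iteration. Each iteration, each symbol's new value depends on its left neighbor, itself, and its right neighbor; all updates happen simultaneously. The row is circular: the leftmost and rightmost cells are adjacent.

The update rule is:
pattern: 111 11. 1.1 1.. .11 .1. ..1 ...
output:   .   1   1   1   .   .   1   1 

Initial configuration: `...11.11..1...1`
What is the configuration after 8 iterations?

1.11..11..11..1

111.11.111.111.
..11.11..11..11
11.11.111.111.1
.11.11..11..11.
1.11.111.111.11
11.11..11..11..
.11.111.111.111
1.11..11..11..1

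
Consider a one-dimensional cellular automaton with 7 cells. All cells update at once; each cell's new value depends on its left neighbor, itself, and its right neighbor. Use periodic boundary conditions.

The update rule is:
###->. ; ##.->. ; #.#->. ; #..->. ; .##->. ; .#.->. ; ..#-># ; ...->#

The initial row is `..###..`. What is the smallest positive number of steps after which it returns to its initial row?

7

step 1: ##....#
step 2: ...###.
step 3: ###....
step 4: ....###
step 5: .###...
step 6: #....##
step 7: ..###..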